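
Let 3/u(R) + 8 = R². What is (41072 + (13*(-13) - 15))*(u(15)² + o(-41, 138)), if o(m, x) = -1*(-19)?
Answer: 36582493600/47089 ≈ 7.7688e+5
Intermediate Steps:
o(m, x) = 19
u(R) = 3/(-8 + R²)
(41072 + (13*(-13) - 15))*(u(15)² + o(-41, 138)) = (41072 + (13*(-13) - 15))*((3/(-8 + 15²))² + 19) = (41072 + (-169 - 15))*((3/(-8 + 225))² + 19) = (41072 - 184)*((3/217)² + 19) = 40888*((3*(1/217))² + 19) = 40888*((3/217)² + 19) = 40888*(9/47089 + 19) = 40888*(894700/47089) = 36582493600/47089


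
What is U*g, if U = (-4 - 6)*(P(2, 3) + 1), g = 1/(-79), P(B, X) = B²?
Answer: 50/79 ≈ 0.63291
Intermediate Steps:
g = -1/79 ≈ -0.012658
U = -50 (U = (-4 - 6)*(2² + 1) = -10*(4 + 1) = -10*5 = -50)
U*g = -50*(-1/79) = 50/79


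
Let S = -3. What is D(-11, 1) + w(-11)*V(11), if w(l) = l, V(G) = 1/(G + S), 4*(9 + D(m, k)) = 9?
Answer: -65/8 ≈ -8.1250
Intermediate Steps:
D(m, k) = -27/4 (D(m, k) = -9 + (¼)*9 = -9 + 9/4 = -27/4)
V(G) = 1/(-3 + G) (V(G) = 1/(G - 3) = 1/(-3 + G))
D(-11, 1) + w(-11)*V(11) = -27/4 - 11/(-3 + 11) = -27/4 - 11/8 = -65/8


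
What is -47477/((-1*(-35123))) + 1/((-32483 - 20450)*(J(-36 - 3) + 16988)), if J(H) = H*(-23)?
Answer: -44946794268408/33251179599715 ≈ -1.3517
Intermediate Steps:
J(H) = -23*H
-47477/((-1*(-35123))) + 1/((-32483 - 20450)*(J(-36 - 3) + 16988)) = -47477/((-1*(-35123))) + 1/((-32483 - 20450)*(-23*(-36 - 3) + 16988)) = -47477/35123 + 1/((-52933)*(-23*(-39) + 16988)) = -47477*1/35123 - 1/(52933*(897 + 16988)) = -47477/35123 - 1/52933/17885 = -47477/35123 - 1/52933*1/17885 = -47477/35123 - 1/946706705 = -44946794268408/33251179599715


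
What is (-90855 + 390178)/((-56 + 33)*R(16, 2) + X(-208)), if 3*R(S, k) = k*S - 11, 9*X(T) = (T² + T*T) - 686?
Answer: 299323/9377 ≈ 31.921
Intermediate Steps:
X(T) = -686/9 + 2*T²/9 (X(T) = ((T² + T*T) - 686)/9 = ((T² + T²) - 686)/9 = (2*T² - 686)/9 = (-686 + 2*T²)/9 = -686/9 + 2*T²/9)
R(S, k) = -11/3 + S*k/3 (R(S, k) = (k*S - 11)/3 = (S*k - 11)/3 = (-11 + S*k)/3 = -11/3 + S*k/3)
(-90855 + 390178)/((-56 + 33)*R(16, 2) + X(-208)) = (-90855 + 390178)/((-56 + 33)*(-11/3 + (⅓)*16*2) + (-686/9 + (2/9)*(-208)²)) = 299323/(-23*(-11/3 + 32/3) + (-686/9 + (2/9)*43264)) = 299323/(-23*7 + (-686/9 + 86528/9)) = 299323/(-161 + 9538) = 299323/9377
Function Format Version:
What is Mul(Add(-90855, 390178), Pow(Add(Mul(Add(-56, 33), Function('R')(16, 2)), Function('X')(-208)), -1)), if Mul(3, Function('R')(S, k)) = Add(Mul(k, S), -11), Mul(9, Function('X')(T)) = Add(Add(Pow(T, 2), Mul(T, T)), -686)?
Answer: Rational(299323, 9377) ≈ 31.921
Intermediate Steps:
Function('X')(T) = Add(Rational(-686, 9), Mul(Rational(2, 9), Pow(T, 2))) (Function('X')(T) = Mul(Rational(1, 9), Add(Add(Pow(T, 2), Mul(T, T)), -686)) = Mul(Rational(1, 9), Add(Add(Pow(T, 2), Pow(T, 2)), -686)) = Mul(Rational(1, 9), Add(Mul(2, Pow(T, 2)), -686)) = Mul(Rational(1, 9), Add(-686, Mul(2, Pow(T, 2)))) = Add(Rational(-686, 9), Mul(Rational(2, 9), Pow(T, 2))))
Function('R')(S, k) = Add(Rational(-11, 3), Mul(Rational(1, 3), S, k)) (Function('R')(S, k) = Mul(Rational(1, 3), Add(Mul(k, S), -11)) = Mul(Rational(1, 3), Add(Mul(S, k), -11)) = Mul(Rational(1, 3), Add(-11, Mul(S, k))) = Add(Rational(-11, 3), Mul(Rational(1, 3), S, k)))
Mul(Add(-90855, 390178), Pow(Add(Mul(Add(-56, 33), Function('R')(16, 2)), Function('X')(-208)), -1)) = Mul(Add(-90855, 390178), Pow(Add(Mul(Add(-56, 33), Add(Rational(-11, 3), Mul(Rational(1, 3), 16, 2))), Add(Rational(-686, 9), Mul(Rational(2, 9), Pow(-208, 2)))), -1)) = Mul(299323, Pow(Add(Mul(-23, Add(Rational(-11, 3), Rational(32, 3))), Add(Rational(-686, 9), Mul(Rational(2, 9), 43264))), -1)) = Mul(299323, Pow(Add(Mul(-23, 7), Add(Rational(-686, 9), Rational(86528, 9))), -1)) = Mul(299323, Pow(Add(-161, 9538), -1)) = Mul(299323, Pow(9377, -1)) = Mul(299323, Rational(1, 9377)) = Rational(299323, 9377)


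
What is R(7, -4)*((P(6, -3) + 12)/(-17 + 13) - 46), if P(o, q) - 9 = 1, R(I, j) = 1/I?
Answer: -103/14 ≈ -7.3571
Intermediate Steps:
P(o, q) = 10 (P(o, q) = 9 + 1 = 10)
R(7, -4)*((P(6, -3) + 12)/(-17 + 13) - 46) = ((10 + 12)/(-17 + 13) - 46)/7 = (22/(-4) - 46)/7 = (22*(-1/4) - 46)/7 = (-11/2 - 46)/7 = (1/7)*(-103/2) = -103/14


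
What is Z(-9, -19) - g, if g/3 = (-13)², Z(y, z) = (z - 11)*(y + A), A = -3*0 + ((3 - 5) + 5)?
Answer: -327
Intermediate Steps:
A = 3 (A = 0 + (-2 + 5) = 0 + 3 = 3)
Z(y, z) = (-11 + z)*(3 + y) (Z(y, z) = (z - 11)*(y + 3) = (-11 + z)*(3 + y))
g = 507 (g = 3*(-13)² = 3*169 = 507)
Z(-9, -19) - g = (-33 - 11*(-9) + 3*(-19) - 9*(-19)) - 1*507 = (-33 + 99 - 57 + 171) - 507 = 180 - 507 = -327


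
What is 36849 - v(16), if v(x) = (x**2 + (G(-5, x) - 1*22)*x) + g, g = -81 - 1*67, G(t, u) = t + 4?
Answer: 37109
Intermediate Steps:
G(t, u) = 4 + t
g = -148 (g = -81 - 67 = -148)
v(x) = -148 + x**2 - 23*x (v(x) = (x**2 + ((4 - 5) - 1*22)*x) - 148 = (x**2 + (-1 - 22)*x) - 148 = (x**2 - 23*x) - 148 = -148 + x**2 - 23*x)
36849 - v(16) = 36849 - (-148 + 16**2 - 23*16) = 36849 - (-148 + 256 - 368) = 36849 - 1*(-260) = 36849 + 260 = 37109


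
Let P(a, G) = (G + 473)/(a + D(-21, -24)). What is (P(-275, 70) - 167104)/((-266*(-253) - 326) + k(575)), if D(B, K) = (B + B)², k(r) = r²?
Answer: -248817313/592021933 ≈ -0.42028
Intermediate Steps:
D(B, K) = 4*B² (D(B, K) = (2*B)² = 4*B²)
P(a, G) = (473 + G)/(1764 + a) (P(a, G) = (G + 473)/(a + 4*(-21)²) = (473 + G)/(a + 4*441) = (473 + G)/(a + 1764) = (473 + G)/(1764 + a))
(P(-275, 70) - 167104)/((-266*(-253) - 326) + k(575)) = ((473 + 70)/(1764 - 275) - 167104)/((-266*(-253) - 326) + 575²) = (543/1489 - 167104)/((67298 - 326) + 330625) = ((1/1489)*543 - 167104)/(66972 + 330625) = (543/1489 - 167104)/397597 = -248817313/1489*1/397597 = -248817313/592021933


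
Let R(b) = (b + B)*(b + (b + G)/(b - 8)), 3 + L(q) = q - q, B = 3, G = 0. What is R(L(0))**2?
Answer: 0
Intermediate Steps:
L(q) = -3 (L(q) = -3 + (q - q) = -3 + 0 = -3)
R(b) = (3 + b)*(b + b/(-8 + b)) (R(b) = (b + 3)*(b + (b + 0)/(b - 8)) = (3 + b)*(b + b/(-8 + b)))
R(L(0))**2 = (-3*(-21 + (-3)**2 - 4*(-3))/(-8 - 3))**2 = (-3*(-21 + 9 + 12)/(-11))**2 = (-3*(-1/11)*0)**2 = 0**2 = 0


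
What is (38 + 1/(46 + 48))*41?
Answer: 146493/94 ≈ 1558.4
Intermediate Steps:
(38 + 1/(46 + 48))*41 = (38 + 1/94)*41 = (3573/94)*41 = 146493/94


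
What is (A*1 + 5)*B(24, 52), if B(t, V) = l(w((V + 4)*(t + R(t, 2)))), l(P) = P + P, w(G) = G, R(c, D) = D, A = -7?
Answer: -5824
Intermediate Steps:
l(P) = 2*P
B(t, V) = 2*(2 + t)*(4 + V) (B(t, V) = 2*((V + 4)*(t + 2)) = 2*((4 + V)*(2 + t)) = 2*((2 + t)*(4 + V)) = 2*(2 + t)*(4 + V))
(A*1 + 5)*B(24, 52) = (-7*1 + 5)*(16 + 4*52 + 8*24 + 2*52*24) = (-7 + 5)*(16 + 208 + 192 + 2496) = -2*2912 = -5824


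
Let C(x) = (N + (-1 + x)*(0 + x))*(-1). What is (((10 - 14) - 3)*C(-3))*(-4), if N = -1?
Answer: -308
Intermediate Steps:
C(x) = 1 - x*(-1 + x) (C(x) = (-1 + (-1 + x)*(0 + x))*(-1) = (-1 + (-1 + x)*x)*(-1) = (-1 + x*(-1 + x))*(-1) = 1 - x*(-1 + x))
(((10 - 14) - 3)*C(-3))*(-4) = (((10 - 14) - 3)*(1 - 3 - 1*(-3)²))*(-4) = ((-4 - 3)*(1 - 3 - 1*9))*(-4) = -7*(1 - 3 - 9)*(-4) = -7*(-11)*(-4) = 77*(-4) = -308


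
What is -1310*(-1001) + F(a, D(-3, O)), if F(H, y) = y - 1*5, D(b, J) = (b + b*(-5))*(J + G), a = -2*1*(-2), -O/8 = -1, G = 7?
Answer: 1311485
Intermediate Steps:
O = 8 (O = -8*(-1) = 8)
a = 4 (a = -2*(-2) = 4)
D(b, J) = -4*b*(7 + J) (D(b, J) = (b + b*(-5))*(J + 7) = (b - 5*b)*(7 + J) = (-4*b)*(7 + J) = -4*b*(7 + J))
F(H, y) = -5 + y (F(H, y) = y - 5 = -5 + y)
-1310*(-1001) + F(a, D(-3, O)) = -1310*(-1001) + (-5 - 4*(-3)*(7 + 8)) = 1311310 + (-5 - 4*(-3)*15) = 1311310 + (-5 + 180) = 1311310 + 175 = 1311485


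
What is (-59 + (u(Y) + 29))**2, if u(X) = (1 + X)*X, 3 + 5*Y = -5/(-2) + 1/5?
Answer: 5646169881/6250000 ≈ 903.39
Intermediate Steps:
Y = -3/50 (Y = -3/5 + (-5/(-2) + 1/5)/5 = -3/5 + (-5*(-1/2) + 1*(1/5))/5 = -3/5 + (5/2 + 1/5)/5 = -3/5 + (1/5)*(27/10) = -3/5 + 27/50 = -3/50 ≈ -0.060000)
u(X) = X*(1 + X)
(-59 + (u(Y) + 29))**2 = (-59 + (-3*(1 - 3/50)/50 + 29))**2 = (-59 + (-3/50*47/50 + 29))**2 = (-59 + (-141/2500 + 29))**2 = (-59 + 72359/2500)**2 = (-75141/2500)**2 = 5646169881/6250000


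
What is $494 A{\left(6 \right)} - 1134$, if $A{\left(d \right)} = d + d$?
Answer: $4794$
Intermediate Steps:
$A{\left(d \right)} = 2 d$
$494 A{\left(6 \right)} - 1134 = 494 \cdot 2 \cdot 6 - 1134 = 494 \cdot 12 - 1134 = 5928 - 1134 = 4794$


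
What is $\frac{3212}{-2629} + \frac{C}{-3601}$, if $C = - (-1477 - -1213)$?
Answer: $- \frac{1114588}{860639} \approx -1.2951$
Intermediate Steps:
$C = 264$ ($C = - (-1477 + 1213) = \left(-1\right) \left(-264\right) = 264$)
$\frac{3212}{-2629} + \frac{C}{-3601} = \frac{3212}{-2629} + \frac{264}{-3601} = 3212 \left(- \frac{1}{2629}\right) + 264 \left(- \frac{1}{3601}\right) = - \frac{292}{239} - \frac{264}{3601} = - \frac{1114588}{860639}$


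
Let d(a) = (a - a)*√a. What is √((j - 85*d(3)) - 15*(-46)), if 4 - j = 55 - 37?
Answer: 26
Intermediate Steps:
d(a) = 0 (d(a) = 0*√a = 0)
j = -14 (j = 4 - (55 - 37) = 4 - 1*18 = 4 - 18 = -14)
√((j - 85*d(3)) - 15*(-46)) = √((-14 - 85*0) - 15*(-46)) = √((-14 + 0) + 690) = √(-14 + 690) = √676 = 26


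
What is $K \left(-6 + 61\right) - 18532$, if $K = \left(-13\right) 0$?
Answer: $-18532$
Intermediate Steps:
$K = 0$
$K \left(-6 + 61\right) - 18532 = 0 \left(-6 + 61\right) - 18532 = 0 \cdot 55 - 18532 = 0 - 18532 = -18532$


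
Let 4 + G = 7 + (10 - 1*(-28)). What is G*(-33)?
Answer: -1353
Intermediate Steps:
G = 41 (G = -4 + (7 + (10 - 1*(-28))) = -4 + (7 + (10 + 28)) = -4 + (7 + 38) = -4 + 45 = 41)
G*(-33) = 41*(-33) = -1353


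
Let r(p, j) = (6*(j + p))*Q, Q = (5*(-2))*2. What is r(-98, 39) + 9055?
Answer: 16135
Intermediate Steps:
Q = -20 (Q = -10*2 = -20)
r(p, j) = -120*j - 120*p (r(p, j) = (6*(j + p))*(-20) = (6*j + 6*p)*(-20) = -120*j - 120*p)
r(-98, 39) + 9055 = (-120*39 - 120*(-98)) + 9055 = (-4680 + 11760) + 9055 = 7080 + 9055 = 16135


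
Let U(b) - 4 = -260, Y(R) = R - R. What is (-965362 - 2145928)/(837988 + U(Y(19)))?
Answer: -222235/59838 ≈ -3.7139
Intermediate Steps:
Y(R) = 0
U(b) = -256 (U(b) = 4 - 260 = -256)
(-965362 - 2145928)/(837988 + U(Y(19))) = (-965362 - 2145928)/(837988 - 256) = -3111290/837732 = -3111290*1/837732 = -222235/59838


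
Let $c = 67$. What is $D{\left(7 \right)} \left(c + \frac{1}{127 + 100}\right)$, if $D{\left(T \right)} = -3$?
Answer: $- \frac{45630}{227} \approx -201.01$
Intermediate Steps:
$D{\left(7 \right)} \left(c + \frac{1}{127 + 100}\right) = - 3 \left(67 + \frac{1}{127 + 100}\right) = - 3 \left(67 + \frac{1}{227}\right) = \left(-3\right) \frac{15210}{227} = - \frac{45630}{227}$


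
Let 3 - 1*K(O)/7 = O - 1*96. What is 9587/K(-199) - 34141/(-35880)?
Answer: 207599843/37422840 ≈ 5.5474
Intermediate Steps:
K(O) = 693 - 7*O (K(O) = 21 - 7*(O - 1*96) = 21 - 7*(O - 96) = 21 - 7*(-96 + O) = 21 + (672 - 7*O) = 693 - 7*O)
9587/K(-199) - 34141/(-35880) = 9587/(693 - 7*(-199)) - 34141/(-35880) = 9587/(693 + 1393) - 34141*(-1/35880) = 9587/2086 + 34141/35880 = 207599843/37422840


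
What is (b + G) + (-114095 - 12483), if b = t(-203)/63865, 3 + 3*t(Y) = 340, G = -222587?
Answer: -66898267838/191595 ≈ -3.4917e+5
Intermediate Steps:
t(Y) = 337/3 (t(Y) = -1 + (1/3)*340 = -1 + 340/3 = 337/3)
b = 337/191595 (b = (337/3)/63865 = (337/3)*(1/63865) = 337/191595 ≈ 0.0017589)
(b + G) + (-114095 - 12483) = (337/191595 - 222587) + (-114095 - 12483) = -42646555928/191595 - 126578 = -66898267838/191595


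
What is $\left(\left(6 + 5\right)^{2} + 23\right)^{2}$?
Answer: $20736$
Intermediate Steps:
$\left(\left(6 + 5\right)^{2} + 23\right)^{2} = \left(11^{2} + 23\right)^{2} = \left(121 + 23\right)^{2} = 144^{2} = 20736$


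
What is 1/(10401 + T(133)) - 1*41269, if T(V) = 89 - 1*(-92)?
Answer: -436708557/10582 ≈ -41269.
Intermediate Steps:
T(V) = 181 (T(V) = 89 + 92 = 181)
1/(10401 + T(133)) - 1*41269 = 1/(10401 + 181) - 1*41269 = 1/10582 - 41269 = -436708557/10582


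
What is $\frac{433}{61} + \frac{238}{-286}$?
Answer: $\frac{54660}{8723} \approx 6.2662$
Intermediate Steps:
$\frac{433}{61} + \frac{238}{-286} = 433 \cdot \frac{1}{61} + 238 \left(- \frac{1}{286}\right) = \frac{433}{61} - \frac{119}{143} = \frac{54660}{8723}$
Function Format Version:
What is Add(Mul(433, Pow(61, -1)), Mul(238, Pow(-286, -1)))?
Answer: Rational(54660, 8723) ≈ 6.2662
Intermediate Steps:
Add(Mul(433, Pow(61, -1)), Mul(238, Pow(-286, -1))) = Add(Mul(433, Rational(1, 61)), Mul(238, Rational(-1, 286))) = Add(Rational(433, 61), Rational(-119, 143)) = Rational(54660, 8723)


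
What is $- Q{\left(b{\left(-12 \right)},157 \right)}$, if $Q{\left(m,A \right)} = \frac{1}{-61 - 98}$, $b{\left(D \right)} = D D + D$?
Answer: $\frac{1}{159} \approx 0.0062893$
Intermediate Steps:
$b{\left(D \right)} = D + D^{2}$ ($b{\left(D \right)} = D^{2} + D = D + D^{2}$)
$Q{\left(m,A \right)} = - \frac{1}{159}$ ($Q{\left(m,A \right)} = \frac{1}{-159} = - \frac{1}{159}$)
$- Q{\left(b{\left(-12 \right)},157 \right)} = \left(-1\right) \left(- \frac{1}{159}\right) = \frac{1}{159}$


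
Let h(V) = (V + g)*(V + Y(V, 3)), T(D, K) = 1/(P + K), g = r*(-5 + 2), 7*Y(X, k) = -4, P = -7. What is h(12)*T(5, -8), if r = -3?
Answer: -16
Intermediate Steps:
Y(X, k) = -4/7 (Y(X, k) = (⅐)*(-4) = -4/7)
g = 9 (g = -3*(-5 + 2) = -3*(-3) = 9)
T(D, K) = 1/(-7 + K)
h(V) = (9 + V)*(-4/7 + V) (h(V) = (V + 9)*(V - 4/7) = (9 + V)*(-4/7 + V))
h(12)*T(5, -8) = (-36/7 + 12² + (59/7)*12)/(-7 - 8) = (-36/7 + 144 + 708/7)/(-15) = 240*(-1/15) = -16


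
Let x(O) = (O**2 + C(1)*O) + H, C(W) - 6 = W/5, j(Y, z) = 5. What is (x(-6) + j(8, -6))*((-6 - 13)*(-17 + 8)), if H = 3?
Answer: 5814/5 ≈ 1162.8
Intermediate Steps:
C(W) = 6 + W/5
x(O) = 3 + O**2 + 31*O/5 (x(O) = (O**2 + (6 + (1/5)*1)*O) + 3 = (O**2 + (6 + 1/5)*O) + 3 = (O**2 + 31*O/5) + 3 = 3 + O**2 + 31*O/5)
(x(-6) + j(8, -6))*((-6 - 13)*(-17 + 8)) = ((3 + (-6)**2 + (31/5)*(-6)) + 5)*((-6 - 13)*(-17 + 8)) = ((3 + 36 - 186/5) + 5)*(-19*(-9)) = (9/5 + 5)*171 = (34/5)*171 = 5814/5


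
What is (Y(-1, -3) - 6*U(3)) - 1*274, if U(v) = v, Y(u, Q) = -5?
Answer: -297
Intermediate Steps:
(Y(-1, -3) - 6*U(3)) - 1*274 = (-5 - 6*3) - 1*274 = (-5 - 18) - 274 = -23 - 274 = -297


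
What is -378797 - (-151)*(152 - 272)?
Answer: -396917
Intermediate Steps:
-378797 - (-151)*(152 - 272) = -378797 - (-151)*(-120) = -378797 - 1*18120 = -378797 - 18120 = -396917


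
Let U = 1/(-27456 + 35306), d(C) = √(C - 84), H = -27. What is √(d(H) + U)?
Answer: √(314 + 2464900*I*√111)/1570 ≈ 2.2952 + 2.2952*I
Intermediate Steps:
d(C) = √(-84 + C)
U = 1/7850 ≈ 0.00012739
√(d(H) + U) = √(√(-84 - 27) + 1/7850) = √(√(-111) + 1/7850) = √(I*√111 + 1/7850) = √(1/7850 + I*√111)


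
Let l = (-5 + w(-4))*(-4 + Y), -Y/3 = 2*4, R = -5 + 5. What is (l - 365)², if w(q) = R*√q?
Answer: 50625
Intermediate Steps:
R = 0
Y = -24 (Y = -6*4 = -3*8 = -24)
w(q) = 0 (w(q) = 0*√q = 0)
l = 140 (l = (-5 + 0)*(-4 - 24) = -5*(-28) = 140)
(l - 365)² = (140 - 365)² = (-225)² = 50625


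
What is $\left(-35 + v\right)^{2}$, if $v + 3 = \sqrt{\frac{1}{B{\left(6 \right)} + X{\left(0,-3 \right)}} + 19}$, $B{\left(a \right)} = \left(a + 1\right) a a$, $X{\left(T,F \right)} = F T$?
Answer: $\frac{\left(1596 - \sqrt{33523}\right)^{2}}{1764} \approx 1131.7$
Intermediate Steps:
$B{\left(a \right)} = a^{2} \left(1 + a\right)$ ($B{\left(a \right)} = \left(1 + a\right) a a = a \left(1 + a\right) a = a^{2} \left(1 + a\right)$)
$v = -3 + \frac{\sqrt{33523}}{42}$ ($v = -3 + \sqrt{\frac{1}{6^{2} \left(1 + 6\right) - 0} + 19} = -3 + \sqrt{\frac{1}{36 \cdot 7 + 0} + 19} = -3 + \sqrt{\frac{1}{252 + 0} + 19} = -3 + \sqrt{\frac{1}{252} + 19} = -3 + \sqrt{\frac{4789}{252}} = -3 + \frac{\sqrt{33523}}{42} \approx 1.3594$)
$\left(-35 + v\right)^{2} = \left(-35 - \left(3 - \frac{\sqrt{33523}}{42}\right)\right)^{2} = \left(-38 + \frac{\sqrt{33523}}{42}\right)^{2}$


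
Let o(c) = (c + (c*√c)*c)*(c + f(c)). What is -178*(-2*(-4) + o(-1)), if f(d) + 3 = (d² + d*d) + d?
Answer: -1958 + 534*I ≈ -1958.0 + 534.0*I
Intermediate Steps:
f(d) = -3 + d + 2*d² (f(d) = -3 + ((d² + d*d) + d) = -3 + ((d² + d²) + d) = -3 + (2*d² + d) = -3 + (d + 2*d²) = -3 + d + 2*d²)
o(c) = (c + c^(5/2))*(-3 + 2*c + 2*c²) (o(c) = (c + (c*√c)*c)*(c + (-3 + c + 2*c²)) = (c + c^(3/2)*c)*(-3 + 2*c + 2*c²) = (c + c^(5/2))*(-3 + 2*c + 2*c²))
-178*(-2*(-4) + o(-1)) = -178*(-2*(-4) + ((-1)² + (-1)^(7/2) - (-3 - 1 + 2*(-1)²) + (-1)^(5/2)*(-3 - 1 + 2*(-1)²))) = -178*(8 + (1 - I - (-3 - 1 + 2*1) + I*(-3 - 1 + 2*1))) = -178*(8 + (1 - I - (-3 - 1 + 2) + I*(-3 - 1 + 2))) = -178*(8 + (1 - I - 1*(-2) + I*(-2))) = -178*(8 + (1 - I + 2 - 2*I)) = -178*(8 + (3 - 3*I)) = -178*(11 - 3*I) = -1958 + 534*I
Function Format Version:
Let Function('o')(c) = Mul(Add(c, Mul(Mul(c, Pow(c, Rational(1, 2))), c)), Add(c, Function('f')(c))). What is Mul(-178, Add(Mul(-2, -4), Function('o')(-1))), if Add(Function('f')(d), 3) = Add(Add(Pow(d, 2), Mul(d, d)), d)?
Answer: Add(-1958, Mul(534, I)) ≈ Add(-1958.0, Mul(534.00, I))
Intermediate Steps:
Function('f')(d) = Add(-3, d, Mul(2, Pow(d, 2))) (Function('f')(d) = Add(-3, Add(Add(Pow(d, 2), Mul(d, d)), d)) = Add(-3, Add(Add(Pow(d, 2), Pow(d, 2)), d)) = Add(-3, Add(Mul(2, Pow(d, 2)), d)) = Add(-3, Add(d, Mul(2, Pow(d, 2)))) = Add(-3, d, Mul(2, Pow(d, 2))))
Function('o')(c) = Mul(Add(c, Pow(c, Rational(5, 2))), Add(-3, Mul(2, c), Mul(2, Pow(c, 2)))) (Function('o')(c) = Mul(Add(c, Mul(Mul(c, Pow(c, Rational(1, 2))), c)), Add(c, Add(-3, c, Mul(2, Pow(c, 2))))) = Mul(Add(c, Mul(Pow(c, Rational(3, 2)), c)), Add(-3, Mul(2, c), Mul(2, Pow(c, 2)))) = Mul(Add(c, Pow(c, Rational(5, 2))), Add(-3, Mul(2, c), Mul(2, Pow(c, 2)))))
Mul(-178, Add(Mul(-2, -4), Function('o')(-1))) = Mul(-178, Add(Mul(-2, -4), Add(Pow(-1, 2), Pow(-1, Rational(7, 2)), Mul(-1, Add(-3, -1, Mul(2, Pow(-1, 2)))), Mul(Pow(-1, Rational(5, 2)), Add(-3, -1, Mul(2, Pow(-1, 2))))))) = Mul(-178, Add(8, Add(1, Mul(-1, I), Mul(-1, Add(-3, -1, Mul(2, 1))), Mul(I, Add(-3, -1, Mul(2, 1)))))) = Mul(-178, Add(8, Add(1, Mul(-1, I), Mul(-1, Add(-3, -1, 2)), Mul(I, Add(-3, -1, 2))))) = Mul(-178, Add(8, Add(1, Mul(-1, I), Mul(-1, -2), Mul(I, -2)))) = Mul(-178, Add(8, Add(1, Mul(-1, I), 2, Mul(-2, I)))) = Mul(-178, Add(8, Add(3, Mul(-3, I)))) = Mul(-178, Add(11, Mul(-3, I))) = Add(-1958, Mul(534, I))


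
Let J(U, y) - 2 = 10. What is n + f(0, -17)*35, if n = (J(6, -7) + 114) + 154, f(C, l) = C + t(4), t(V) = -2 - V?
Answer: 70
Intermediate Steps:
J(U, y) = 12 (J(U, y) = 2 + 10 = 12)
f(C, l) = -6 + C (f(C, l) = C + (-2 - 1*4) = C + (-2 - 4) = C - 6 = -6 + C)
n = 280 (n = (12 + 114) + 154 = 126 + 154 = 280)
n + f(0, -17)*35 = 280 + (-6 + 0)*35 = 280 - 6*35 = 280 - 210 = 70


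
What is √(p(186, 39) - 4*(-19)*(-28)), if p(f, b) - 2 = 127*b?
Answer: √2827 ≈ 53.170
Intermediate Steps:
p(f, b) = 2 + 127*b
√(p(186, 39) - 4*(-19)*(-28)) = √((2 + 127*39) - 4*(-19)*(-28)) = √((2 + 4953) + 76*(-28)) = √(4955 - 2128) = √2827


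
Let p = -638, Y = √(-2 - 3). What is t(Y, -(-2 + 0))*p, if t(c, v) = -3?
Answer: 1914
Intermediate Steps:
Y = I*√5 (Y = √(-5) = I*√5 ≈ 2.2361*I)
t(Y, -(-2 + 0))*p = -3*(-638) = 1914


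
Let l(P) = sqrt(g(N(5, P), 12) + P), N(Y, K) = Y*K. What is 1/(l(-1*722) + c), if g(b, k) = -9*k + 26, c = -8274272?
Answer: -2068568/17115894282697 - I*sqrt(201)/34231788565394 ≈ -1.2086e-7 - 4.1416e-13*I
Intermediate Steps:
N(Y, K) = K*Y
g(b, k) = 26 - 9*k
l(P) = sqrt(-82 + P) (l(P) = sqrt((26 - 9*12) + P) = sqrt((26 - 108) + P) = sqrt(-82 + P))
1/(l(-1*722) + c) = 1/(sqrt(-82 - 1*722) - 8274272) = 1/(sqrt(-82 - 722) - 8274272) = 1/(sqrt(-804) - 8274272) = 1/(2*I*sqrt(201) - 8274272) = 1/(-8274272 + 2*I*sqrt(201))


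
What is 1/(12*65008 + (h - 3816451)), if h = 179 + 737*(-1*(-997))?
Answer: -1/2301387 ≈ -4.3452e-7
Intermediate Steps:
h = 734968 (h = 179 + 737*997 = 179 + 734789 = 734968)
1/(12*65008 + (h - 3816451)) = 1/(12*65008 + (734968 - 3816451)) = 1/(780096 - 3081483) = 1/(-2301387) = -1/2301387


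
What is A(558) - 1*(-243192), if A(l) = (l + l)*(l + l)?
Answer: 1488648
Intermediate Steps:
A(l) = 4*l**2 (A(l) = (2*l)*(2*l) = 4*l**2)
A(558) - 1*(-243192) = 4*558**2 - 1*(-243192) = 4*311364 + 243192 = 1245456 + 243192 = 1488648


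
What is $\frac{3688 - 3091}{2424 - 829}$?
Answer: $\frac{597}{1595} \approx 0.37429$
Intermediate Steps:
$\frac{3688 - 3091}{2424 - 829} = \frac{597}{1595}$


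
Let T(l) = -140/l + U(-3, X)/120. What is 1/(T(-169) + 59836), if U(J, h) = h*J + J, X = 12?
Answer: 6760/404494763 ≈ 1.6712e-5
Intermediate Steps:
U(J, h) = J + J*h (U(J, h) = J*h + J = J + J*h)
T(l) = -13/40 - 140/l (T(l) = -140/l - 3*(1 + 12)/120 = -140/l - 3*13*(1/120) = -140/l - 39*1/120 = -140/l - 13/40 = -13/40 - 140/l)
1/(T(-169) + 59836) = 1/((-13/40 - 140/(-169)) + 59836) = 1/((-13/40 - 140*(-1/169)) + 59836) = 1/((-13/40 + 140/169) + 59836) = 1/(3403/6760 + 59836) = 1/(404494763/6760) = 6760/404494763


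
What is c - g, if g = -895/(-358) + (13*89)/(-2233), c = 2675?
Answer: 11937699/4466 ≈ 2673.0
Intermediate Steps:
g = 8851/4466 (g = -895*(-1/358) + 1157*(-1/2233) = 5/2 - 1157/2233 = 8851/4466 ≈ 1.9819)
c - g = 2675 - 1*8851/4466 = 2675 - 8851/4466 = 11937699/4466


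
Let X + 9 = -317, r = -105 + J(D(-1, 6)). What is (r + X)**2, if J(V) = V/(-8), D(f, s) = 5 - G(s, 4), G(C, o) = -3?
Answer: 186624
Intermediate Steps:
D(f, s) = 8 (D(f, s) = 5 - 1*(-3) = 5 + 3 = 8)
J(V) = -V/8 (J(V) = V*(-1/8) = -V/8)
r = -106 (r = -105 - 1/8*8 = -105 - 1 = -106)
X = -326 (X = -9 - 317 = -326)
(r + X)**2 = (-106 - 326)**2 = (-432)**2 = 186624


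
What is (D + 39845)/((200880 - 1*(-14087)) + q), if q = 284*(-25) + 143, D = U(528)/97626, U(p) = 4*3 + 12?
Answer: 648317999/3384530710 ≈ 0.19155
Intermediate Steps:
U(p) = 24 (U(p) = 12 + 12 = 24)
D = 4/16271 (D = 24/97626 = 24*(1/97626) = 4/16271 ≈ 0.00024584)
q = -6957 (q = -7100 + 143 = -6957)
(D + 39845)/((200880 - 1*(-14087)) + q) = (4/16271 + 39845)/((200880 - 1*(-14087)) - 6957) = 648317999/(16271*((200880 + 14087) - 6957)) = 648317999/(16271*(214967 - 6957)) = (648317999/16271)/208010 = (648317999/16271)*(1/208010) = 648317999/3384530710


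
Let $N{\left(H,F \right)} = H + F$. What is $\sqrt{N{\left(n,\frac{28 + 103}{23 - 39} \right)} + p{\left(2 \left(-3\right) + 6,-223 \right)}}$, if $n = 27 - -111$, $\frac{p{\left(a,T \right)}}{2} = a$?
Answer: $\frac{\sqrt{2077}}{4} \approx 11.394$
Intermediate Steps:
$p{\left(a,T \right)} = 2 a$
$n = 138$ ($n = 27 + 111 = 138$)
$N{\left(H,F \right)} = F + H$
$\sqrt{N{\left(n,\frac{28 + 103}{23 - 39} \right)} + p{\left(2 \left(-3\right) + 6,-223 \right)}} = \sqrt{\left(\frac{28 + 103}{23 - 39} + 138\right) + 2 \left(2 \left(-3\right) + 6\right)} = \sqrt{\left(\frac{131}{-16} + 138\right) + 2 \left(-6 + 6\right)} = \sqrt{\left(131 \left(- \frac{1}{16}\right) + 138\right) + 2 \cdot 0} = \sqrt{\left(- \frac{131}{16} + 138\right) + 0} = \sqrt{\frac{2077}{16} + 0} = \sqrt{\frac{2077}{16}} = \frac{\sqrt{2077}}{4}$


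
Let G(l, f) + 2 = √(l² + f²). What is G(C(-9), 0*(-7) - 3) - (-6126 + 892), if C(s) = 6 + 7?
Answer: 5232 + √178 ≈ 5245.3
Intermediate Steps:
C(s) = 13
G(l, f) = -2 + √(f² + l²) (G(l, f) = -2 + √(l² + f²) = -2 + √(f² + l²))
G(C(-9), 0*(-7) - 3) - (-6126 + 892) = (-2 + √((0*(-7) - 3)² + 13²)) - (-6126 + 892) = (-2 + √((0 - 3)² + 169)) - 1*(-5234) = (-2 + √((-3)² + 169)) + 5234 = (-2 + √(9 + 169)) + 5234 = (-2 + √178) + 5234 = 5232 + √178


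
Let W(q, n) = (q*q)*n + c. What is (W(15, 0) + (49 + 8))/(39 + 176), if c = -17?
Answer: 8/43 ≈ 0.18605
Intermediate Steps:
W(q, n) = -17 + n*q² (W(q, n) = (q*q)*n - 17 = q²*n - 17 = n*q² - 17 = -17 + n*q²)
(W(15, 0) + (49 + 8))/(39 + 176) = ((-17 + 0*15²) + (49 + 8))/(39 + 176) = ((-17 + 0*225) + 57)/215 = ((-17 + 0) + 57)*(1/215) = (-17 + 57)*(1/215) = 40*(1/215) = 8/43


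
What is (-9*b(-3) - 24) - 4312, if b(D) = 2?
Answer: -4354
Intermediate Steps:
(-9*b(-3) - 24) - 4312 = (-9*2 - 24) - 4312 = (-18 - 24) - 4312 = -42 - 4312 = -4354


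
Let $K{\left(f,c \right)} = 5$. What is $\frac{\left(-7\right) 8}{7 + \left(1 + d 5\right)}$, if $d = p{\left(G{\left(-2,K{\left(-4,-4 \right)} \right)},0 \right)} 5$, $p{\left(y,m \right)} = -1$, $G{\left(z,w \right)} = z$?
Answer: $\frac{56}{17} \approx 3.2941$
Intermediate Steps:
$d = -5$ ($d = \left(-1\right) 5 = -5$)
$\frac{\left(-7\right) 8}{7 + \left(1 + d 5\right)} = \frac{\left(-7\right) 8}{7 + \left(1 - 25\right)} = - \frac{56}{7 + \left(1 - 25\right)} = - \frac{56}{7 - 24} = - \frac{56}{-17} = \left(-56\right) \left(- \frac{1}{17}\right) = \frac{56}{17}$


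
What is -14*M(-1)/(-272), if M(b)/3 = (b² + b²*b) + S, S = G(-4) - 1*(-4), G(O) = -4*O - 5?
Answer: 315/136 ≈ 2.3162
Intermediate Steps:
G(O) = -5 - 4*O
S = 15 (S = (-5 - 4*(-4)) - 1*(-4) = (-5 + 16) + 4 = 11 + 4 = 15)
M(b) = 45 + 3*b² + 3*b³ (M(b) = 3*((b² + b²*b) + 15) = 3*((b² + b³) + 15) = 3*(15 + b² + b³) = 45 + 3*b² + 3*b³)
-14*M(-1)/(-272) = -14*(45 + 3*(-1)² + 3*(-1)³)/(-272) = -14*(45 + 3*1 + 3*(-1))*(-1/272) = -14*(45 + 3 - 3)*(-1/272) = -14*45*(-1/272) = -630*(-1/272) = 315/136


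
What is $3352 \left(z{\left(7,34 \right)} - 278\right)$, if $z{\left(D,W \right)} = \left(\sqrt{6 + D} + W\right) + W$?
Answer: $-703920 + 3352 \sqrt{13} \approx -6.9183 \cdot 10^{5}$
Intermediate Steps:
$z{\left(D,W \right)} = \sqrt{6 + D} + 2 W$ ($z{\left(D,W \right)} = \left(W + \sqrt{6 + D}\right) + W = \sqrt{6 + D} + 2 W$)
$3352 \left(z{\left(7,34 \right)} - 278\right) = 3352 \left(\left(\sqrt{6 + 7} + 2 \cdot 34\right) - 278\right) = 3352 \left(\left(\sqrt{13} + 68\right) - 278\right) = 3352 \left(\left(68 + \sqrt{13}\right) - 278\right) = 3352 \left(-210 + \sqrt{13}\right) = -703920 + 3352 \sqrt{13}$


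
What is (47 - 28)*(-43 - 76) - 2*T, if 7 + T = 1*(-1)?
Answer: -2245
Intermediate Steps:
T = -8 (T = -7 + 1*(-1) = -7 - 1 = -8)
(47 - 28)*(-43 - 76) - 2*T = (47 - 28)*(-43 - 76) - 2*(-8) = 19*(-119) + 16 = -2261 + 16 = -2245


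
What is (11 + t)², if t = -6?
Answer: 25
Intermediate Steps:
(11 + t)² = (11 - 6)² = 5² = 25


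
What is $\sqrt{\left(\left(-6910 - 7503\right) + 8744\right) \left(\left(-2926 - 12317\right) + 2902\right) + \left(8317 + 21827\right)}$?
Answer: $\sqrt{69991273} \approx 8366.1$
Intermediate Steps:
$\sqrt{\left(\left(-6910 - 7503\right) + 8744\right) \left(\left(-2926 - 12317\right) + 2902\right) + \left(8317 + 21827\right)} = \sqrt{\left(\left(-6910 - 7503\right) + 8744\right) \left(\left(-2926 - 12317\right) + 2902\right) + 30144} = \sqrt{\left(-14413 + 8744\right) \left(-15243 + 2902\right) + 30144} = \sqrt{\left(-5669\right) \left(-12341\right) + 30144} = \sqrt{69961129 + 30144} = \sqrt{69991273}$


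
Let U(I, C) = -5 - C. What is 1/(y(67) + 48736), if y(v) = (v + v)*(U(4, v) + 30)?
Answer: 1/43108 ≈ 2.3198e-5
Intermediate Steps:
y(v) = 2*v*(25 - v) (y(v) = (v + v)*((-5 - v) + 30) = (2*v)*(25 - v) = 2*v*(25 - v))
1/(y(67) + 48736) = 1/(2*67*(25 - 1*67) + 48736) = 1/(2*67*(25 - 67) + 48736) = 1/(2*67*(-42) + 48736) = 1/(-5628 + 48736) = 1/43108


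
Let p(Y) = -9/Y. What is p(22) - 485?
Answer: -10679/22 ≈ -485.41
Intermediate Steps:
p(22) - 485 = -9/22 - 485 = -10679/22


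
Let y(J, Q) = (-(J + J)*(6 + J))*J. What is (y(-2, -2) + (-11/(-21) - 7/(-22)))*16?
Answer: -115160/231 ≈ -498.53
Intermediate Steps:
y(J, Q) = -2*J²*(6 + J) (y(J, Q) = (-2*J*(6 + J))*J = -2*J²*(6 + J))
(y(-2, -2) + (-11/(-21) - 7/(-22)))*16 = (2*(-2)²*(-6 - 1*(-2)) + (-11/(-21) - 7/(-22)))*16 = (2*4*(-6 + 2) + (-11*(-1/21) - 7*(-1/22)))*16 = (2*4*(-4) + (11/21 + 7/22))*16 = (-32 + 389/462)*16 = -14395/462*16 = -115160/231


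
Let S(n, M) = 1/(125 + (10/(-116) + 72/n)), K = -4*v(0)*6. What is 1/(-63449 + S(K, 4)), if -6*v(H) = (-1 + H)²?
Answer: -8289/525928703 ≈ -1.5761e-5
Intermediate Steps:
v(H) = -(-1 + H)²/6
K = 4 (K = -(-2)*(-1 + 0)²/3*6 = -(-2)*(-1)²/3*6 = -(-2)/3*6 = -4*(-⅙)*6 = (⅔)*6 = 4)
S(n, M) = 1/(7245/58 + 72/n) (S(n, M) = 1/(125 + (10*(-1/116) + 72/n)) = 1/(125 + (-5/58 + 72/n)) = 1/(7245/58 + 72/n))
1/(-63449 + S(K, 4)) = 1/(-63449 + (58/9)*4/(464 + 805*4)) = 1/(-63449 + (58/9)*4/(464 + 3220)) = 1/(-63449 + (58/9)*4/3684) = 1/(-63449 + (58/9)*4*(1/3684)) = 1/(-63449 + 58/8289) = 1/(-525928703/8289) = -8289/525928703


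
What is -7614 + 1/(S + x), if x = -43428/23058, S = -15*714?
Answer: -44776594485/5880824 ≈ -7614.0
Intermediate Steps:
S = -10710
x = -1034/549 (x = -43428*1/23058 = -1034/549 ≈ -1.8834)
-7614 + 1/(S + x) = -7614 + 1/(-10710 - 1034/549) = -7614 + 1/(-5880824/549) = -7614 - 549/5880824 = -44776594485/5880824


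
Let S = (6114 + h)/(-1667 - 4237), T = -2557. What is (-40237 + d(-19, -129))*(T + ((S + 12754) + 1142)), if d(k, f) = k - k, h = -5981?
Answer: -2693678961551/5904 ≈ -4.5625e+8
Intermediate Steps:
d(k, f) = 0
S = -133/5904 (S = (6114 - 5981)/(-1667 - 4237) = 133/(-5904) = 133*(-1/5904) = -133/5904 ≈ -0.022527)
(-40237 + d(-19, -129))*(T + ((S + 12754) + 1142)) = (-40237 + 0)*(-2557 + ((-133/5904 + 12754) + 1142)) = -40237*(-2557 + (75299483/5904 + 1142)) = -40237*(-2557 + 82041851/5904) = -40237*66945323/5904 = -2693678961551/5904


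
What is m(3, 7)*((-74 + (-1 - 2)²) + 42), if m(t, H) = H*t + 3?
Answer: -552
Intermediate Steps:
m(t, H) = 3 + H*t
m(3, 7)*((-74 + (-1 - 2)²) + 42) = (3 + 7*3)*((-74 + (-1 - 2)²) + 42) = (3 + 21)*((-74 + (-3)²) + 42) = 24*((-74 + 9) + 42) = 24*(-65 + 42) = 24*(-23) = -552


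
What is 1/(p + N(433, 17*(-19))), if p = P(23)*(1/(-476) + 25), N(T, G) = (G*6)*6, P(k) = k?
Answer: -476/5261251 ≈ -9.0473e-5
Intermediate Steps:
N(T, G) = 36*G (N(T, G) = (6*G)*6 = 36*G)
p = 273677/476 (p = 23*(1/(-476) + 25) = 23*(-1/476 + 25) = 23*(11899/476) = 273677/476 ≈ 574.95)
1/(p + N(433, 17*(-19))) = 1/(273677/476 + 36*(17*(-19))) = 1/(273677/476 + 36*(-323)) = 1/(273677/476 - 11628) = 1/(-5261251/476) = -476/5261251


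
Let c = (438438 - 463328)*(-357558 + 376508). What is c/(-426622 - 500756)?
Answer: 235832750/463689 ≈ 508.60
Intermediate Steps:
c = -471665500 (c = -24890*18950 = -471665500)
c/(-426622 - 500756) = -471665500/(-426622 - 500756) = -471665500/(-927378) = -471665500*(-1/927378) = 235832750/463689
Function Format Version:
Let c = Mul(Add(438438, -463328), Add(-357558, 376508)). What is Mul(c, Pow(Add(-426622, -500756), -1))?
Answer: Rational(235832750, 463689) ≈ 508.60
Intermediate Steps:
c = -471665500 (c = Mul(-24890, 18950) = -471665500)
Mul(c, Pow(Add(-426622, -500756), -1)) = Mul(-471665500, Pow(Add(-426622, -500756), -1)) = Mul(-471665500, Pow(-927378, -1)) = Mul(-471665500, Rational(-1, 927378)) = Rational(235832750, 463689)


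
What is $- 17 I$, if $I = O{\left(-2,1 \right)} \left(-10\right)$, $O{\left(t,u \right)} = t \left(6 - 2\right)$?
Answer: $-1360$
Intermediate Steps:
$O{\left(t,u \right)} = 4 t$ ($O{\left(t,u \right)} = t 4 = 4 t$)
$I = 80$ ($I = 4 \left(-2\right) \left(-10\right) = \left(-8\right) \left(-10\right) = 80$)
$- 17 I = \left(-17\right) 80 = -1360$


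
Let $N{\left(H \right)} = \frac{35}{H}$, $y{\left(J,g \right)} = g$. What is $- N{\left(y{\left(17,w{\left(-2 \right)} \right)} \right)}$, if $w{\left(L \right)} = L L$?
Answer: $- \frac{35}{4} \approx -8.75$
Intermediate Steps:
$w{\left(L \right)} = L^{2}$
$- N{\left(y{\left(17,w{\left(-2 \right)} \right)} \right)} = - \frac{35}{\left(-2\right)^{2}} = - \frac{35}{4}$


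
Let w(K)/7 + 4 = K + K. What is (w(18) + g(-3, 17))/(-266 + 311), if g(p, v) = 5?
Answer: 229/45 ≈ 5.0889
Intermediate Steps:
w(K) = -28 + 14*K (w(K) = -28 + 7*(K + K) = -28 + 7*(2*K) = -28 + 14*K)
(w(18) + g(-3, 17))/(-266 + 311) = ((-28 + 14*18) + 5)/(-266 + 311) = ((-28 + 252) + 5)/45 = (224 + 5)*(1/45) = 229*(1/45) = 229/45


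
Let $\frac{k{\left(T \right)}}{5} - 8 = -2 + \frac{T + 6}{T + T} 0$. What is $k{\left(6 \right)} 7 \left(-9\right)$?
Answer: $-1890$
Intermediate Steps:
$k{\left(T \right)} = 30$ ($k{\left(T \right)} = 40 + 5 \left(-2 + \frac{T + 6}{T + T} 0\right) = 40 + 5 \left(-2 + \frac{6 + T}{2 T} 0\right) = 40 + 5 \left(-2 + 0\right) = 40 + 5 \left(-2\right) = 40 - 10 = 30$)
$k{\left(6 \right)} 7 \left(-9\right) = 30 \cdot 7 \left(-9\right) = 210 \left(-9\right) = -1890$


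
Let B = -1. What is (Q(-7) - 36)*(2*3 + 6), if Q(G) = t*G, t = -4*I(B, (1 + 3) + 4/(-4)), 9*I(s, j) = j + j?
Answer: -208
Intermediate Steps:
I(s, j) = 2*j/9 (I(s, j) = (j + j)/9 = (2*j)/9 = 2*j/9)
t = -8/3 (t = -8*((1 + 3) + 4/(-4))/9 = -8*(4 + 4*(-¼))/9 = -8*(4 - 1)/9 = -8*3/9 = -4*⅔ = -8/3 ≈ -2.6667)
Q(G) = -8*G/3
(Q(-7) - 36)*(2*3 + 6) = (-8/3*(-7) - 36)*(2*3 + 6) = (56/3 - 36)*(6 + 6) = -52/3*12 = -208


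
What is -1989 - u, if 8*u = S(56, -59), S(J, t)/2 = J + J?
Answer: -2017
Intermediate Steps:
S(J, t) = 4*J (S(J, t) = 2*(J + J) = 2*(2*J) = 4*J)
u = 28 (u = (4*56)/8 = (1/8)*224 = 28)
-1989 - u = -1989 - 1*28 = -1989 - 28 = -2017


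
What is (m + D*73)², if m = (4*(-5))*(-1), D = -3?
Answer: 39601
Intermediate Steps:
m = 20 (m = -20*(-1) = 20)
(m + D*73)² = (20 - 3*73)² = (20 - 219)² = (-199)² = 39601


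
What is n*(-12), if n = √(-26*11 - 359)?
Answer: -12*I*√645 ≈ -304.76*I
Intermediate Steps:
n = I*√645 (n = √(-286 - 359) = √(-645) = I*√645 ≈ 25.397*I)
n*(-12) = (I*√645)*(-12) = -12*I*√645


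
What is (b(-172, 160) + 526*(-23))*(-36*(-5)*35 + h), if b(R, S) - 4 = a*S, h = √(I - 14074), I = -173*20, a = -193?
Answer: -270736200 - 42974*I*√17534 ≈ -2.7074e+8 - 5.6904e+6*I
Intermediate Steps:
I = -3460
h = I*√17534 (h = √(-3460 - 14074) = √(-17534) = I*√17534 ≈ 132.42*I)
b(R, S) = 4 - 193*S
(b(-172, 160) + 526*(-23))*(-36*(-5)*35 + h) = ((4 - 193*160) + 526*(-23))*(-36*(-5)*35 + I*√17534) = ((4 - 30880) - 12098)*(180*35 + I*√17534) = (-30876 - 12098)*(6300 + I*√17534) = -42974*(6300 + I*√17534) = -270736200 - 42974*I*√17534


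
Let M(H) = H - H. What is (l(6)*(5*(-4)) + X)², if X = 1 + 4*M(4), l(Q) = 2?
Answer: 1521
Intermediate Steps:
M(H) = 0
X = 1 (X = 1 + 4*0 = 1 + 0 = 1)
(l(6)*(5*(-4)) + X)² = (2*(5*(-4)) + 1)² = (2*(-20) + 1)² = (-40 + 1)² = (-39)² = 1521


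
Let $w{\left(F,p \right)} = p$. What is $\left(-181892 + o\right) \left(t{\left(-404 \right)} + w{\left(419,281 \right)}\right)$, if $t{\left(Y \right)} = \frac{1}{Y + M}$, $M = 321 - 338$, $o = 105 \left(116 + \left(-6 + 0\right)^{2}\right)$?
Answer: $- \frac{19629755600}{421} \approx -4.6626 \cdot 10^{7}$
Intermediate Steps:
$o = 15960$ ($o = 105 \left(116 + \left(-6\right)^{2}\right) = 105 \left(116 + 36\right) = 105 \cdot 152 = 15960$)
$M = -17$ ($M = 321 - 338 = -17$)
$t{\left(Y \right)} = \frac{1}{-17 + Y}$ ($t{\left(Y \right)} = \frac{1}{Y - 17} = \frac{1}{-17 + Y}$)
$\left(-181892 + o\right) \left(t{\left(-404 \right)} + w{\left(419,281 \right)}\right) = \left(-181892 + 15960\right) \left(\frac{1}{-17 - 404} + 281\right) = - 165932 \left(\frac{1}{-421} + 281\right) = - 165932 \left(- \frac{1}{421} + 281\right) = \left(-165932\right) \frac{118300}{421} = - \frac{19629755600}{421}$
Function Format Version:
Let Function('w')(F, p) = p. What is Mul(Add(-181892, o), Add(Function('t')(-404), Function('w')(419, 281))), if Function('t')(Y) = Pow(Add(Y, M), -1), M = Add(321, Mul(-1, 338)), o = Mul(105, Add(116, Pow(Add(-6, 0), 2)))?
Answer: Rational(-19629755600, 421) ≈ -4.6626e+7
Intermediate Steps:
o = 15960 (o = Mul(105, Add(116, Pow(-6, 2))) = Mul(105, Add(116, 36)) = Mul(105, 152) = 15960)
M = -17 (M = Add(321, -338) = -17)
Function('t')(Y) = Pow(Add(-17, Y), -1) (Function('t')(Y) = Pow(Add(Y, -17), -1) = Pow(Add(-17, Y), -1))
Mul(Add(-181892, o), Add(Function('t')(-404), Function('w')(419, 281))) = Mul(Add(-181892, 15960), Add(Pow(Add(-17, -404), -1), 281)) = Mul(-165932, Add(Pow(-421, -1), 281)) = Mul(-165932, Add(Rational(-1, 421), 281)) = Mul(-165932, Rational(118300, 421)) = Rational(-19629755600, 421)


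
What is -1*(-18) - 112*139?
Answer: -15550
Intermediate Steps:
-1*(-18) - 112*139 = 18 - 15568 = -15550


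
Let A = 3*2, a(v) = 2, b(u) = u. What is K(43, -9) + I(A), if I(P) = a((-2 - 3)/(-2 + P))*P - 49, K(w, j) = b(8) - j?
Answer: -20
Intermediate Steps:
A = 6
K(w, j) = 8 - j
I(P) = -49 + 2*P (I(P) = 2*P - 49 = -49 + 2*P)
K(43, -9) + I(A) = (8 - 1*(-9)) + (-49 + 2*6) = (8 + 9) + (-49 + 12) = 17 - 37 = -20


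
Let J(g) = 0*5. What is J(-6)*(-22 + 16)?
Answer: 0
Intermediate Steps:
J(g) = 0
J(-6)*(-22 + 16) = 0*(-22 + 16) = 0*(-6) = 0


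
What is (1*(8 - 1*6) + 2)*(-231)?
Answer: -924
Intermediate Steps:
(1*(8 - 1*6) + 2)*(-231) = (1*(8 - 6) + 2)*(-231) = (1*2 + 2)*(-231) = (2 + 2)*(-231) = 4*(-231) = -924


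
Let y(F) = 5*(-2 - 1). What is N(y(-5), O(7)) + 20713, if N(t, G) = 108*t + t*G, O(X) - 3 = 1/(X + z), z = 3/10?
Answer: 1390354/73 ≈ 19046.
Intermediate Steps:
z = 3/10 (z = 3*(⅒) = 3/10 ≈ 0.30000)
O(X) = 3 + 1/(3/10 + X) (O(X) = 3 + 1/(X + 3/10) = 3 + 1/(3/10 + X))
y(F) = -15 (y(F) = 5*(-3) = -15)
N(t, G) = 108*t + G*t
N(y(-5), O(7)) + 20713 = -15*(108 + (19 + 30*7)/(3 + 10*7)) + 20713 = -15*(108 + (19 + 210)/(3 + 70)) + 20713 = -15*(108 + 229/73) + 20713 = -15*8113/73 + 20713 = -121695/73 + 20713 = 1390354/73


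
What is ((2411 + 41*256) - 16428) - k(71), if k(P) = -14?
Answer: -3507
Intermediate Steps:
((2411 + 41*256) - 16428) - k(71) = ((2411 + 41*256) - 16428) - 1*(-14) = ((2411 + 10496) - 16428) + 14 = (12907 - 16428) + 14 = -3521 + 14 = -3507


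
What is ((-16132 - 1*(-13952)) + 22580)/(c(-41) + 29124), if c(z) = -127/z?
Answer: 836400/1194211 ≈ 0.70038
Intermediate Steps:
((-16132 - 1*(-13952)) + 22580)/(c(-41) + 29124) = ((-16132 - 1*(-13952)) + 22580)/(-127/(-41) + 29124) = ((-16132 + 13952) + 22580)/(-127*(-1/41) + 29124) = (-2180 + 22580)/(127/41 + 29124) = 20400/(1194211/41) = 20400*(41/1194211) = 836400/1194211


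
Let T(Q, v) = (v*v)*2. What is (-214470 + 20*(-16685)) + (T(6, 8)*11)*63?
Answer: -459466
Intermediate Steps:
T(Q, v) = 2*v**2 (T(Q, v) = v**2*2 = 2*v**2)
(-214470 + 20*(-16685)) + (T(6, 8)*11)*63 = (-214470 + 20*(-16685)) + ((2*8**2)*11)*63 = (-214470 - 333700) + ((2*64)*11)*63 = -548170 + (128*11)*63 = -548170 + 1408*63 = -548170 + 88704 = -459466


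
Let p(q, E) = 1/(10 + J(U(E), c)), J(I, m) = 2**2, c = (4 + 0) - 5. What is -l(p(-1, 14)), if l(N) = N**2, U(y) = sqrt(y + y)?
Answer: -1/196 ≈ -0.0051020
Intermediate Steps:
U(y) = sqrt(2)*sqrt(y) (U(y) = sqrt(2*y) = sqrt(2)*sqrt(y))
c = -1 (c = 4 - 5 = -1)
J(I, m) = 4
p(q, E) = 1/14 (p(q, E) = 1/(10 + 4) = 1/14)
-l(p(-1, 14)) = -(1/14)**2 = -1*1/196 = -1/196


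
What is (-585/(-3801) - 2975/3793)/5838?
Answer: -1514845/14027928789 ≈ -0.00010799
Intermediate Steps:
(-585/(-3801) - 2975/3793)/5838 = (-585*(-1/3801) - 2975*1/3793)*(1/5838) = (195/1267 - 2975/3793)*(1/5838) = -3029690/4805731*1/5838 = -1514845/14027928789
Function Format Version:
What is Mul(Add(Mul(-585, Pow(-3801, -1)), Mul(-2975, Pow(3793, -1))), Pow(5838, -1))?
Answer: Rational(-1514845, 14027928789) ≈ -0.00010799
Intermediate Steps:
Mul(Add(Mul(-585, Pow(-3801, -1)), Mul(-2975, Pow(3793, -1))), Pow(5838, -1)) = Mul(Add(Mul(-585, Rational(-1, 3801)), Mul(-2975, Rational(1, 3793))), Rational(1, 5838)) = Mul(Add(Rational(195, 1267), Rational(-2975, 3793)), Rational(1, 5838)) = Mul(Rational(-3029690, 4805731), Rational(1, 5838)) = Rational(-1514845, 14027928789)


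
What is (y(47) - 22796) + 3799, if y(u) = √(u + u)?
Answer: -18997 + √94 ≈ -18987.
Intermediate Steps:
y(u) = √2*√u (y(u) = √(2*u) = √2*√u)
(y(47) - 22796) + 3799 = (√2*√47 - 22796) + 3799 = (√94 - 22796) + 3799 = (-22796 + √94) + 3799 = -18997 + √94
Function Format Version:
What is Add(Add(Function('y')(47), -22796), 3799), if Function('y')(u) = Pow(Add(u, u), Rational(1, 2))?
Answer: Add(-18997, Pow(94, Rational(1, 2))) ≈ -18987.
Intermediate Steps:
Function('y')(u) = Mul(Pow(2, Rational(1, 2)), Pow(u, Rational(1, 2))) (Function('y')(u) = Pow(Mul(2, u), Rational(1, 2)) = Mul(Pow(2, Rational(1, 2)), Pow(u, Rational(1, 2))))
Add(Add(Function('y')(47), -22796), 3799) = Add(Add(Mul(Pow(2, Rational(1, 2)), Pow(47, Rational(1, 2))), -22796), 3799) = Add(Add(Pow(94, Rational(1, 2)), -22796), 3799) = Add(Add(-22796, Pow(94, Rational(1, 2))), 3799) = Add(-18997, Pow(94, Rational(1, 2)))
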